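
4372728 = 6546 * 668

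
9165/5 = 1833 = 1833.00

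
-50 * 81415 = -4070750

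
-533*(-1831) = 975923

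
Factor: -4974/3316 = -1 * 2^ (-1) * 3^1 = -3/2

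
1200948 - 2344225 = -1143277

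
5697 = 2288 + 3409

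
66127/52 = 1271 + 35/52 ≈ 1271.67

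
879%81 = 69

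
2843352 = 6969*408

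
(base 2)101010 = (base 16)2a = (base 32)1a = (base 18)26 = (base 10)42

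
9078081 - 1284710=7793371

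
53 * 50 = 2650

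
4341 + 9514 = 13855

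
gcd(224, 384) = 32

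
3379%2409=970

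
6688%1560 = 448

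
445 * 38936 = 17326520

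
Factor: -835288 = -1 * 2^3 * 263^1 * 397^1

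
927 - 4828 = -3901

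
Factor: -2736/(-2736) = 1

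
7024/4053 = 1 + 2971/4053≈1.73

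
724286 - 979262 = -254976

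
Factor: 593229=3^1*7^1*13^1*41^1*53^1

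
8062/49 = 164+26/49 ≈ 164.53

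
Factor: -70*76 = -1*2^3*5^1*7^1*19^1 = -5320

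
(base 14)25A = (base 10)472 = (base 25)IM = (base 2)111011000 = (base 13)2A4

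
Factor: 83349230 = 2^1 * 5^1 * 641^1 * 13003^1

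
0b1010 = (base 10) 10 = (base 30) a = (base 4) 22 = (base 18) a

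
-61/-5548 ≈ 0.0110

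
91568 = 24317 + 67251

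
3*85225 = 255675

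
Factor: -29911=-1*7^1*4273^1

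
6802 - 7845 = -1043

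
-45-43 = -88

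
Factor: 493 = 17^1*29^1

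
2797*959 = 2682323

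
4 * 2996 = 11984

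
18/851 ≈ 0.0212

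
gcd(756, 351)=27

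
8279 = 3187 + 5092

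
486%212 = 62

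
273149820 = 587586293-314436473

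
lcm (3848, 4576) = 169312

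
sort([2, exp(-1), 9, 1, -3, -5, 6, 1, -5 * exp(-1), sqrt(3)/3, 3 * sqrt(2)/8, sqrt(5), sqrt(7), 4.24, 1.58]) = [-5, -3, -5 * exp(-1), exp(-1), 3 * sqrt(2)/8, sqrt(3)/3, 1, 1, 1.58, 2, sqrt(5), sqrt(7), 4.24, 6, 9]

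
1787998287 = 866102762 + 921895525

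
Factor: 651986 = 2^1*325993^1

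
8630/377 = 22 + 336/377 ≈ 22.89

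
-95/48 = -1 - 47/48 ≈ -1.98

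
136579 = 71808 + 64771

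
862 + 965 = 1827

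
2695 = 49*55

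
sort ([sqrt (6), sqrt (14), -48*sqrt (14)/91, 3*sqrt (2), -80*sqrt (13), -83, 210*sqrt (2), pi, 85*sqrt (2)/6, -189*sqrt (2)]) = [-80*sqrt (13), -189*sqrt (2), -83, -48*sqrt (14)/91, sqrt (6), pi, sqrt (14), 3*sqrt (2), 85*sqrt (2)/6, 210*sqrt (2)]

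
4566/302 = 15 + 18/151 ≈ 15.12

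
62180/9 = 6908 + 8/9 ≈ 6908.89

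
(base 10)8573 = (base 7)33665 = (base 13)3b96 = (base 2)10000101111101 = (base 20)118d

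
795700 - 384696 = 411004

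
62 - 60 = 2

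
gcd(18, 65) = 1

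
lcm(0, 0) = 0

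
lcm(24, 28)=168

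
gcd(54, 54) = 54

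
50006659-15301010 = 34705649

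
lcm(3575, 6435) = 32175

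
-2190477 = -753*2909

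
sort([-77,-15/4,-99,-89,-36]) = [-99,-89,-77,-36,-15/4]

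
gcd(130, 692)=2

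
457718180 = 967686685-509968505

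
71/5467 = 1/77 ≈ 0.0130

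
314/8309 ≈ 0.0378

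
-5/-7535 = 1/1507 ≈ 0.000664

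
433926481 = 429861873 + 4064608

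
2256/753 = 2 + 250/251 ≈ 3.00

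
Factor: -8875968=-1*2^6*3^1*46229^1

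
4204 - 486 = 3718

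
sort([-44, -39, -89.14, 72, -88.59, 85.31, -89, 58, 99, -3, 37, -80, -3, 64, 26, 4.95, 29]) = [-89.14, -89, -88.59, -80, -44, -39, -3, -3, 4.95, 26, 29, 37, 58, 64, 72, 85.31, 99]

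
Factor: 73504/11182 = 2^4*2297^1*5591^(-1) = 36752/5591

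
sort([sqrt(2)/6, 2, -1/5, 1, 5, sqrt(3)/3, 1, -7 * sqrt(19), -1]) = [-7 * sqrt(19), -1, -1/5, sqrt(2)/6, sqrt(3)/3, 1, 1, 2, 5]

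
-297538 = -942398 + 644860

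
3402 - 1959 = 1443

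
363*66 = 23958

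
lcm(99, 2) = 198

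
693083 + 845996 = 1539079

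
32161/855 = 37 + 526/855 ≈ 37.62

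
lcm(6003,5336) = 48024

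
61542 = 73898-12356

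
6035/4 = 1508 + 3/4 = 1508.75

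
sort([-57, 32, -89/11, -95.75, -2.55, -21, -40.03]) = [-95.75, -57, -40.03, -21, -89/11, -2.55, 32]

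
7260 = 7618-358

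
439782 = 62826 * 7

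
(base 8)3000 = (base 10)1536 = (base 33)1di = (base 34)1b6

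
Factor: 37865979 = 3^2 * 4207331^1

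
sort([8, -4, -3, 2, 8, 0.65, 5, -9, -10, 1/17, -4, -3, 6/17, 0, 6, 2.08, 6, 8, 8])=[-10, -9, -4, -4, -3, -3, 0, 1/17, 6/17, 0.65, 2, 2.08, 5, 6, 6, 8, 8, 8, 8]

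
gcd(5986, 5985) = 1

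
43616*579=25253664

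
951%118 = 7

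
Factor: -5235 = -1*3^1*5^1*349^1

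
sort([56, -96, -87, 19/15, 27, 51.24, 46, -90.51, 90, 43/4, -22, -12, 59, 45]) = [-96, -90.51, -87, -22, -12, 19/15, 43/4, 27, 45, 46, 51.24, 56, 59, 90]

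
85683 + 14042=99725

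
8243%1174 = 25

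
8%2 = 0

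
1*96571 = 96571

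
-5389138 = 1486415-6875553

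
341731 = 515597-173866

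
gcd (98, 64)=2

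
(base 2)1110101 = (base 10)117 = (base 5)432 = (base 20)5h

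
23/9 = 2 + 5/9 ≈ 2.56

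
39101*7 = 273707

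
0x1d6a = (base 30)8b0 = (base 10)7530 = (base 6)54510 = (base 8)16552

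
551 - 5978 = -5427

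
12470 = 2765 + 9705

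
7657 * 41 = 313937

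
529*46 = 24334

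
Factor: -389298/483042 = -1*7^(-1)*13^1*23^1*53^(-1) = -299/371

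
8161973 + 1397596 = 9559569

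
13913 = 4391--9522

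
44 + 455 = 499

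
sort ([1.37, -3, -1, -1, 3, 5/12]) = [-3, -1, -1, 5/12, 1.37, 3]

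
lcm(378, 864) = 6048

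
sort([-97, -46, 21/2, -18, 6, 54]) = [-97, -46, -18, 6, 21/2, 54]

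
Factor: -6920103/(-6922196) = 2^(-2) * 3^1 * 17^(-1) * 41^1 * 127^1 * 443^1 * 101797^(-1)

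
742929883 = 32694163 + 710235720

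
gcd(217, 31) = 31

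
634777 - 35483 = 599294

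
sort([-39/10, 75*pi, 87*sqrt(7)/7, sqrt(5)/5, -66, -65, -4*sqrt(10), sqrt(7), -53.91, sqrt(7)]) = [-66, -65, -53.91, -4*sqrt(10), -39/10, sqrt(5)/5, sqrt(7), sqrt(7), 87*sqrt(7)/7, 75*pi]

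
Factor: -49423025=-1 * 5^2 * 131^1 * 15091^1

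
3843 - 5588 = -1745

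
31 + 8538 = 8569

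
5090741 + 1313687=6404428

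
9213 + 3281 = 12494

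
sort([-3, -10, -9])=[-10, -9, -3]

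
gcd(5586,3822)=294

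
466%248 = 218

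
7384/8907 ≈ 0.829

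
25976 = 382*68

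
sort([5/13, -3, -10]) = [-10, -3, 5/13]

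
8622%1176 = 390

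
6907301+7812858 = 14720159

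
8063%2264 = 1271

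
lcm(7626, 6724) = 625332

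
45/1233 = 5/137 ≈ 0.0365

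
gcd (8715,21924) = 21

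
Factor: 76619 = 17^1 * 4507^1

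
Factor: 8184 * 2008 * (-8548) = -1 * 2^8 * 3^1 * 11^1 * 31^1 * 251^1 * 2137^1 = -140473318656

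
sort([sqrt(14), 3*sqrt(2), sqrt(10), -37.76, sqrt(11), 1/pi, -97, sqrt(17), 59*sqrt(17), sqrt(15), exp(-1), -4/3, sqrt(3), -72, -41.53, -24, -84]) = [-97, -84, -72, -41.53, -37.76, -24, -4/3, 1/pi, exp(-1), sqrt(3), sqrt(10), sqrt(11), sqrt(14), sqrt(15), sqrt(17), 3*sqrt(2), 59*sqrt(17)]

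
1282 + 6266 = 7548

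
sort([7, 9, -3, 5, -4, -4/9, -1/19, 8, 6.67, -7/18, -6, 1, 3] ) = [-6, -4, -3, -4/9, -7/18, -1/19, 1, 3, 5, 6.67, 7, 8, 9] 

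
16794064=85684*196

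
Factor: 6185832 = 2^3*3^1*373^1*691^1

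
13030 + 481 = 13511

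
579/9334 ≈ 0.0620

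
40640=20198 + 20442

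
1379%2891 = 1379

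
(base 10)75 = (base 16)4b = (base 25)30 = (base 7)135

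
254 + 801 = 1055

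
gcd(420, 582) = 6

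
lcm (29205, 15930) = 175230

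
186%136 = 50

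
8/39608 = 1/4951 ≈ 0.000202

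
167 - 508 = -341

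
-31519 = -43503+11984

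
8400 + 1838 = 10238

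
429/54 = 7 + 17/18 ≈ 7.94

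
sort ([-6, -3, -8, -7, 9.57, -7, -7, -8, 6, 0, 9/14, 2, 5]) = [-8, -8, -7, -7, -7, -6, -3, 0, 9/14, 2, 5, 6, 9.57]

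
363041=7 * 51863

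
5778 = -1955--7733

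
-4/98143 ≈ -0.0000408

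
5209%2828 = 2381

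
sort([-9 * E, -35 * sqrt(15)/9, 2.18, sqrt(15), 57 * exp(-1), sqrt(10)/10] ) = [-9 * E, -35 * sqrt(15)/9, sqrt(10)/10, 2.18, sqrt(15), 57 * exp(-1)] 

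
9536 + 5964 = 15500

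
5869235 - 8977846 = -3108611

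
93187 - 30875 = 62312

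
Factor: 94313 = 37^1*2549^1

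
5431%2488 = 455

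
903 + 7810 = 8713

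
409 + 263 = 672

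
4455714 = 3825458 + 630256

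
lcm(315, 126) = 630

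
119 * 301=35819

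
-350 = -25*14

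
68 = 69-1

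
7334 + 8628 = 15962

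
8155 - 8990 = -835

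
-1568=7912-9480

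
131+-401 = -270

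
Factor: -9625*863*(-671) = 5^3*7^1*11^2*61^1*863^1 = 5573577625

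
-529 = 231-760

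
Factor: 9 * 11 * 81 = 3^6 * 11^1 = 8019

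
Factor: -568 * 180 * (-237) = 2^5 * 3^3 * 5^1 * 71^1 * 79^1 = 24230880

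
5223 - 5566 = -343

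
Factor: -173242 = -1*2^1*19^1*47^1*97^1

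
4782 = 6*797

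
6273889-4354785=1919104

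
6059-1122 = 4937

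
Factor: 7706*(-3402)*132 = -1*2^4*3^6*7^1*11^1*3853^1 = -3460487184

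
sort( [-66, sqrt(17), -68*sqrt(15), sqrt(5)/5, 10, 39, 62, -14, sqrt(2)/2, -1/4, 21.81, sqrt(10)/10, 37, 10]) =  [-68*sqrt(15), -66, -14, -1/4, sqrt(10)/10, sqrt(5)/5, sqrt(2)/2, sqrt(17), 10, 10, 21.81, 37, 39, 62]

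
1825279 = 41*44519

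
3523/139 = 25+48/139 ≈ 25.35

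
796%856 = 796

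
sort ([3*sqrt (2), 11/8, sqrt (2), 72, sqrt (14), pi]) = [11/8, sqrt (2), pi, sqrt (14), 3*sqrt (2), 72]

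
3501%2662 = 839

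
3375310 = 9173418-5798108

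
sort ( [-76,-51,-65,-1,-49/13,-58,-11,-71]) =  [-76,-71,-65,-58,-51,-11,-49/13,-1]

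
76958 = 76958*1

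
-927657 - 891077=-1818734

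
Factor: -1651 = -1 * 13^1 * 127^1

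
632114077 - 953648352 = -321534275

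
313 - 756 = -443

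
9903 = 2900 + 7003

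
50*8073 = 403650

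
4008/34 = 117 + 15/17 ≈ 117.88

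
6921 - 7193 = -272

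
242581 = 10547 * 23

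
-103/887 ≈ -0.116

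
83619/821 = 101 + 698/821 ≈ 101.85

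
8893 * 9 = 80037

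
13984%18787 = 13984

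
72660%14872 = 13172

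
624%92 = 72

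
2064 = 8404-6340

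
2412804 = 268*9003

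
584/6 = 97 + 1/3 ≈ 97.33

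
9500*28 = 266000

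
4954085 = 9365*529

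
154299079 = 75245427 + 79053652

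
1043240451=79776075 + 963464376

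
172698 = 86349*2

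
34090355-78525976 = -44435621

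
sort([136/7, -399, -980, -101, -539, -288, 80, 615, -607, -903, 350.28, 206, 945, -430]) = [-980, -903, -607, -539, -430, -399, -288, -101, 136/7, 80, 206, 350.28, 615, 945]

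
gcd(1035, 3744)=9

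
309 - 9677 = -9368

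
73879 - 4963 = 68916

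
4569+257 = 4826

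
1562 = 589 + 973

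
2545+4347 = 6892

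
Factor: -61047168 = -1 * 2^7 * 3^1 * 7^1 * 13^1 * 1747^1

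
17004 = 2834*6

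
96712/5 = 19342 + 2/5 = 19342.40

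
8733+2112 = 10845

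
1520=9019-7499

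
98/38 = 2 + 11/19≈2.58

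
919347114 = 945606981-26259867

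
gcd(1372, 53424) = 28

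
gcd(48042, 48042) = 48042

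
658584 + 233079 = 891663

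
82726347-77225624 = 5500723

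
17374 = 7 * 2482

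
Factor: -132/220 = -1 * 3^1 * 5^ (-1) = -3/5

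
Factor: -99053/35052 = -1 * 2^(-2) * 3^(-1) * 23^(-1) * 127^(-1) * 99053^1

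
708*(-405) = -286740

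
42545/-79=-538 - 43/79 ≈ -538.54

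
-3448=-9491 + 6043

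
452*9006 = 4070712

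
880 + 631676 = 632556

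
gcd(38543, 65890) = 1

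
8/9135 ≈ 0.000876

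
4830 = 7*690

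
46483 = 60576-14093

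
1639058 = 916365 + 722693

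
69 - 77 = -8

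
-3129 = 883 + -4012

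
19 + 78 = 97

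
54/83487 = 18/27829 ≈ 0.000647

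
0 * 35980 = 0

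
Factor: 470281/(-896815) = -1*5^(-1)*7^1*23^2*83^(-1)*127^1*2161^(-1) 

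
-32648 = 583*(-56)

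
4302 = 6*717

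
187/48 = 3 + 43/48 ≈ 3.90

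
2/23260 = 1/11630 ≈ 0.0000860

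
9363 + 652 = 10015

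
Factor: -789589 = -1*789589^1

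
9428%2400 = 2228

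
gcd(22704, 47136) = 48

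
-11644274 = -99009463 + 87365189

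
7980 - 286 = 7694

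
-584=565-1149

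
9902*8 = 79216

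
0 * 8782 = 0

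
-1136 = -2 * 568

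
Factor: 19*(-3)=-1*3^1*19^1=-57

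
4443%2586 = 1857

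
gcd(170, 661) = 1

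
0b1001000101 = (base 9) 715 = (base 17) 203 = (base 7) 1460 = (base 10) 581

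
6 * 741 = 4446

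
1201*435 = 522435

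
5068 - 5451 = -383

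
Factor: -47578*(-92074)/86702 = 2^1*7^(-1)*11^(-1)*19^1*563^(-1)*2423^1*23789^1 = 2190348386/43351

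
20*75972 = 1519440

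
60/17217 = 20/5739 ≈ 0.00348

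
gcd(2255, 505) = 5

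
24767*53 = 1312651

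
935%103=8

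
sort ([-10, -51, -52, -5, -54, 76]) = [-54, -52, -51, -10, -5, 76]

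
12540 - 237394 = -224854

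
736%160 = 96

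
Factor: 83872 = 2^5 * 2621^1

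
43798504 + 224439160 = 268237664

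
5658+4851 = 10509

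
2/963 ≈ 0.00208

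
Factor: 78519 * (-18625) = -1 * 3^1 * 5^3 * 7^1 * 149^1 * 3739^1 = -1462416375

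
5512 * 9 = 49608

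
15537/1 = 15537 = 15537.00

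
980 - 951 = 29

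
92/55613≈0.00165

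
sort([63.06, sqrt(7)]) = [sqrt(7), 63.06]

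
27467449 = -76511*(-359)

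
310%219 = 91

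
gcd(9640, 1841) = 1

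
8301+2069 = 10370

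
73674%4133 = 3413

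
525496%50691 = 18586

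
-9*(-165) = 1485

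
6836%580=456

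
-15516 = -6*2586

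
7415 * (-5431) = -40270865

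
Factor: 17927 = 7^1 * 13^1 * 197^1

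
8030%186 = 32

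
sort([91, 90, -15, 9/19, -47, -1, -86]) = [-86, -47, -15, -1, 9/19, 90, 91]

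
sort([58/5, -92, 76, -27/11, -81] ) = [-92, -81, -27/11, 58/5, 76] 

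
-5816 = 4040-9856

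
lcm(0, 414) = 0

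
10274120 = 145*70856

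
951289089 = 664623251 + 286665838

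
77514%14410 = 5464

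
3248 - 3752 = -504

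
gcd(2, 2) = 2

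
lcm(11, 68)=748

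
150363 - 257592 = -107229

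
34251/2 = 17125+1/2 = 17125.50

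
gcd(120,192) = 24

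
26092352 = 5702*4576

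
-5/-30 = 1/6 ≈ 0.167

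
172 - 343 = -171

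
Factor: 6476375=5^3*197^1*263^1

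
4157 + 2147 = 6304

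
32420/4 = 8105 = 8105.00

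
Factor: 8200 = 2^3*5^2*41^1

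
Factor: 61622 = 2^1*11^1*2801^1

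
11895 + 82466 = 94361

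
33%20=13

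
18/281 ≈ 0.0641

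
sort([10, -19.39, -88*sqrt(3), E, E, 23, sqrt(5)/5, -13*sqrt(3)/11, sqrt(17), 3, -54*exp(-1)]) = [-88*sqrt(3), -54*exp(-1), -19.39, -13*sqrt(3)/11, sqrt(5)/5, E, E, 3, sqrt(17), 10, 23]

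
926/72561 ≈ 0.0128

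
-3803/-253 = 15 + 8/253≈15.03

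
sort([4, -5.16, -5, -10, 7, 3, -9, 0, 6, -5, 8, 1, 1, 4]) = [-10, -9, -5.16, -5, -5, 0, 1, 1, 3, 4, 4, 6, 7, 8]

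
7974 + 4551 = 12525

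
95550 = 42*2275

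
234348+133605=367953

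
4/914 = 2/457≈0.00438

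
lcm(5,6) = 30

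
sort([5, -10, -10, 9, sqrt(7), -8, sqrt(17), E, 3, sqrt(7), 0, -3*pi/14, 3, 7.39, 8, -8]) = [-10, -10, -8, -8, -3*pi/14, 0, sqrt(7), sqrt(7), E, 3, 3, sqrt(17), 5, 7.39, 8, 9]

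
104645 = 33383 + 71262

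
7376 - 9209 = -1833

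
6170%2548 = 1074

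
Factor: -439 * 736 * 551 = -1 * 2^5 * 19^1 * 23^1 * 29^1 * 439^1 = -178030304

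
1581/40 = 39 + 21/40≈39.53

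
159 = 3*53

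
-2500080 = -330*7576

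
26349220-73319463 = -46970243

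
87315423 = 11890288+75425135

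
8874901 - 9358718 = -483817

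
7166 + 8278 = 15444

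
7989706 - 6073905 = 1915801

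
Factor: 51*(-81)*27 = -1*3^8*17^1 = -111537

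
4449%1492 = 1465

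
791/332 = 2 + 127/332 ≈ 2.38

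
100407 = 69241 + 31166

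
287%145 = 142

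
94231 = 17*5543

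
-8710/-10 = 871 = 871.00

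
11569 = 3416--8153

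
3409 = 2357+1052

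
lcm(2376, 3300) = 59400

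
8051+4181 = 12232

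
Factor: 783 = 3^3 * 29^1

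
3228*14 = 45192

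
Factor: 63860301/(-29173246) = -1 * 2^(-1) * 3^2 * 19^(-1) * 23^(-1) * 29^(-1) * 1151^(-1) * 7095589^1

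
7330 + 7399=14729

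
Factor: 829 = 829^1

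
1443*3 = 4329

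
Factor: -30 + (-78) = -1*2^2*3^3 = -108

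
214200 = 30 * 7140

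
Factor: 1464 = 2^3 * 3^1 * 61^1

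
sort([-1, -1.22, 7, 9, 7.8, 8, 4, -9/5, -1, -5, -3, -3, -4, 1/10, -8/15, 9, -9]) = [-9, -5, -4, -3, -3, -9/5, -1.22, -1, -1, -8/15, 1/10, 4, 7, 7.8, 8, 9, 9]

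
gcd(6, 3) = 3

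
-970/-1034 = 485/517 ≈ 0.938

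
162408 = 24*6767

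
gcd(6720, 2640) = 240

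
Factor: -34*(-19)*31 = 2^1*17^1*19^1*31^1 = 20026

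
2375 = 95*25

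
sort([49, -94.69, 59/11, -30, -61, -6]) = [-94.69, -61, -30, -6, 59/11, 49]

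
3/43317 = 1/14439 ≈ 0.0000693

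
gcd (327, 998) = 1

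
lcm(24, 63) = 504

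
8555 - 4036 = 4519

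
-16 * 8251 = -132016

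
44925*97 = 4357725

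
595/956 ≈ 0.622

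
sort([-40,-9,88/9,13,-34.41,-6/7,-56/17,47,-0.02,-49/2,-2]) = [-40,-34.41,-49/2,-9,-56/17,-2,-6/7,-0.02,88/9,13,47]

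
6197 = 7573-1376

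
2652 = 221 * 12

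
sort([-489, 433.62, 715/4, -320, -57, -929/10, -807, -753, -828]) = [-828, -807, -753, -489, -320, -929/10, -57, 715/4, 433.62]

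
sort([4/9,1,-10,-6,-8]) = [-10,-8,-6,4/9,1]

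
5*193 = 965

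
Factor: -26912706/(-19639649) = 2^1*3^1*4485451^1*19639649^(-1)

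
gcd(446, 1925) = 1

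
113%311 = 113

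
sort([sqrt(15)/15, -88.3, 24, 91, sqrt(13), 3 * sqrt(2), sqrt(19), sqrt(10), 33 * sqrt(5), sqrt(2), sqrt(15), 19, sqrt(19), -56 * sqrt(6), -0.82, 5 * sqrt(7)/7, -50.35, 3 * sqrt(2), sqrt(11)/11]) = [-56 * sqrt(6), -88.3, -50.35, -0.82, sqrt(15)/15, sqrt(11)/11, sqrt(2), 5 * sqrt(7)/7, sqrt(10), sqrt(13), sqrt(15), 3 * sqrt(2), 3 * sqrt(2), sqrt(19), sqrt(19), 19, 24, 33 * sqrt(5), 91]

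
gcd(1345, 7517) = 1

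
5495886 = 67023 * 82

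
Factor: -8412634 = -1*2^1*4206317^1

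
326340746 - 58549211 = 267791535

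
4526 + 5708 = 10234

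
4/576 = 1/144 ≈ 0.00694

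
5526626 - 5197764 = 328862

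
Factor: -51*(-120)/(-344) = -1*3^2*5^1*17^1*43^(-1) = -765/43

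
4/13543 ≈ 0.000295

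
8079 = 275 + 7804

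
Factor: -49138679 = -1*49138679^1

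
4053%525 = 378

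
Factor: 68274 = 2^1*3^2*3793^1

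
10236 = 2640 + 7596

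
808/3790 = 404/1895 ≈ 0.213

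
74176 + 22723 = 96899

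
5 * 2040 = 10200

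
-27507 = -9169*3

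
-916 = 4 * (-229)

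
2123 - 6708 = -4585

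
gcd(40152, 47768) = 56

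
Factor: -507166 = -1*2^1*11^1*23053^1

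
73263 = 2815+70448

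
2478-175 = 2303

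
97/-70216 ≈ -0.00138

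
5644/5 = 1128 + 4/5 = 1128.80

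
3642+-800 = 2842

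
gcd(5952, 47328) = 96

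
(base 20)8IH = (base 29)47A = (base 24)651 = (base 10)3577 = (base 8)6771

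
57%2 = 1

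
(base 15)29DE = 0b10001100011000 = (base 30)9TE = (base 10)8984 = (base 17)1E18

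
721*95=68495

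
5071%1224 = 175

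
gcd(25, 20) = 5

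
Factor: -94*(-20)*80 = 2^7*5^2*47^1 = 150400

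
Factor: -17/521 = -1*17^1*521^(-1)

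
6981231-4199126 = 2782105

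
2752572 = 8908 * 309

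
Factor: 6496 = 2^5 * 7^1 * 29^1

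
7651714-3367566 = 4284148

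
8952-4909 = 4043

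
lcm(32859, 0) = 0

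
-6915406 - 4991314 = -11906720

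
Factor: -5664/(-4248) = 2^2 * 3^(-1) = 4/3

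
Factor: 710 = 2^1 * 5^1 * 71^1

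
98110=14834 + 83276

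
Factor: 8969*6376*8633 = 2^3*89^1*97^1*797^1*8969^1 = 493689707752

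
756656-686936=69720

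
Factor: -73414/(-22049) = 2^1*11^1*17^(-1)*47^1*71^1*1297^(-1) 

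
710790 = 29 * 24510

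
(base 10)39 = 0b100111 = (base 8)47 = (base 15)29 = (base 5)124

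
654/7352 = 327/3676 ≈ 0.0890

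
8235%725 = 260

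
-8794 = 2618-11412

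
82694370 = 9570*8641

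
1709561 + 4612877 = 6322438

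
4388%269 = 84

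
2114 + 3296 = 5410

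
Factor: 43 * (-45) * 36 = -1 * 2^2 * 3^4 * 5^1 * 43^1 = -69660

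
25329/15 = 8443/5 = 1688.60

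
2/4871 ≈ 0.000411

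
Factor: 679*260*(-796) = -1*2^4*5^1*7^1*13^1*97^1*199^1 = -140525840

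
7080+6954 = 14034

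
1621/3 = 540 + 1/3 ≈ 540.33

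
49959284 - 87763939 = -37804655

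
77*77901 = 5998377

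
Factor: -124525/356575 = -1 * 293^1 * 839^(-1) = -293/839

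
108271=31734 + 76537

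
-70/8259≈-0.00848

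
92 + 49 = 141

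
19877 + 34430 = 54307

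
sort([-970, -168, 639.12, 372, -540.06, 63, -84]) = [-970, -540.06, -168, -84, 63, 372, 639.12]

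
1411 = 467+944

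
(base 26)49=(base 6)305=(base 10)113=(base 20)5d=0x71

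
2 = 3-1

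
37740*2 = 75480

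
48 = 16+32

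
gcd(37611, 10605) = 21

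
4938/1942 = 2469/971 ≈ 2.54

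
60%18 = 6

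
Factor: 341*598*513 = 2^1*3^3*11^1*13^1*19^1*23^1*31^1 = 104609934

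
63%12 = 3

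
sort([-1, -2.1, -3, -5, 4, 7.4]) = [-5, -3, -2.1, -1, 4, 7.4]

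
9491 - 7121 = 2370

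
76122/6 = 12687 = 12687.00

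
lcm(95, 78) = 7410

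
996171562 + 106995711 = 1103167273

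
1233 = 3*411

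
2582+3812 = 6394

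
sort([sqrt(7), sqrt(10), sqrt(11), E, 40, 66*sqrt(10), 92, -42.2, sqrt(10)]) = [-42.2, sqrt(7), E, sqrt(10), sqrt(10), sqrt(11), 40, 92, 66*sqrt(10)]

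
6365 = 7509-1144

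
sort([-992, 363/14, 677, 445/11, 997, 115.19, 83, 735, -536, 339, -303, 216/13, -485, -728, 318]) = [-992, -728, -536, -485, -303, 216/13, 363/14, 445/11, 83, 115.19, 318, 339, 677, 735, 997]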